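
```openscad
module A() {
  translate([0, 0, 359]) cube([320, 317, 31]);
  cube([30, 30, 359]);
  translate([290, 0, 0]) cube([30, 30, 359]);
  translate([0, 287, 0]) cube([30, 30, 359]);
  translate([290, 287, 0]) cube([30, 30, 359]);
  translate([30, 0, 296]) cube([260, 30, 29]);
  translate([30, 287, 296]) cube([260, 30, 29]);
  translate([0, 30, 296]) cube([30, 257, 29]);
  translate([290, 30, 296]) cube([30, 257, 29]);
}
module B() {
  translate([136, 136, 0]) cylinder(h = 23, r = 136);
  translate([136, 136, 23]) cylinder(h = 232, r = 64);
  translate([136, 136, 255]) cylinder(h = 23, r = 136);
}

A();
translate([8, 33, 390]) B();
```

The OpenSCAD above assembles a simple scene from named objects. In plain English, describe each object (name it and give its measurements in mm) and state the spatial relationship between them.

A is a four-legged stool. The seat is a 320×317×31 mm slab whose top surface is at z = 390 mm; four square legs, each 30×30 mm in cross-section, run from the floor (z = 0) to the underside of the seat, each flush with a corner of the seat. Four stretchers, 30 mm wide and 29 mm tall, connect adjacent legs with their undersides at z = 296 mm, each running between the inner faces of the legs it joins and aligned with the legs' outer faces on the other axis.

B is a spool: two coaxial disc flanges of radius 136 mm and thickness 23 mm, joined by a core cylinder of radius 64 mm and height 232 mm. The lower flange rests on z = 0 and the three cylinders share a vertical axis.

The spool is on top of the stool.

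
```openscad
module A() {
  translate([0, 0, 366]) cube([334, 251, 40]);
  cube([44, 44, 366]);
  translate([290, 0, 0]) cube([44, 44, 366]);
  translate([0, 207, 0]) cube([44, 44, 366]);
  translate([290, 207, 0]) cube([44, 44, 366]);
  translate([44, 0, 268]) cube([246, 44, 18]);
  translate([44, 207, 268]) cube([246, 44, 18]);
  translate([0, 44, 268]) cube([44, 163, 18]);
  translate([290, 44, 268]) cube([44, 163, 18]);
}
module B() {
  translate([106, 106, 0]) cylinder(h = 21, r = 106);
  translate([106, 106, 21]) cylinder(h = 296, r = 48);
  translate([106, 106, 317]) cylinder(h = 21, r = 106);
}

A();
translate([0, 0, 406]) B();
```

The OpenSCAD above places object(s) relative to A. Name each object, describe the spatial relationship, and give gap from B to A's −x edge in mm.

The spool's min-x is at 0; the stool's min-x is 0; gap = 0 mm.

A is a stool. B is a spool. The spool is on top of the stool. The gap from the spool to the stool's −x edge is 0 mm.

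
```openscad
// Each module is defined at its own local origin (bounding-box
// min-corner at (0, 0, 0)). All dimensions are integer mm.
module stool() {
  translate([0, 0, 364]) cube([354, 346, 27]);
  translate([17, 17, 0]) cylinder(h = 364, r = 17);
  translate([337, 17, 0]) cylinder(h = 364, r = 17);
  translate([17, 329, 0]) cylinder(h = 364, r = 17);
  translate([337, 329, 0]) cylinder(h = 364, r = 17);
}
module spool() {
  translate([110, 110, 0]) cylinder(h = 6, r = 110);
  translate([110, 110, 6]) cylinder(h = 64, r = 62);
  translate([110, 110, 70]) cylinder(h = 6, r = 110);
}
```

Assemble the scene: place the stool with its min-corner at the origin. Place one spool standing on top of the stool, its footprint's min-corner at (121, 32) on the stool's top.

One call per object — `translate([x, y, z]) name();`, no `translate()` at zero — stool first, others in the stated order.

stool();
translate([121, 32, 391]) spool();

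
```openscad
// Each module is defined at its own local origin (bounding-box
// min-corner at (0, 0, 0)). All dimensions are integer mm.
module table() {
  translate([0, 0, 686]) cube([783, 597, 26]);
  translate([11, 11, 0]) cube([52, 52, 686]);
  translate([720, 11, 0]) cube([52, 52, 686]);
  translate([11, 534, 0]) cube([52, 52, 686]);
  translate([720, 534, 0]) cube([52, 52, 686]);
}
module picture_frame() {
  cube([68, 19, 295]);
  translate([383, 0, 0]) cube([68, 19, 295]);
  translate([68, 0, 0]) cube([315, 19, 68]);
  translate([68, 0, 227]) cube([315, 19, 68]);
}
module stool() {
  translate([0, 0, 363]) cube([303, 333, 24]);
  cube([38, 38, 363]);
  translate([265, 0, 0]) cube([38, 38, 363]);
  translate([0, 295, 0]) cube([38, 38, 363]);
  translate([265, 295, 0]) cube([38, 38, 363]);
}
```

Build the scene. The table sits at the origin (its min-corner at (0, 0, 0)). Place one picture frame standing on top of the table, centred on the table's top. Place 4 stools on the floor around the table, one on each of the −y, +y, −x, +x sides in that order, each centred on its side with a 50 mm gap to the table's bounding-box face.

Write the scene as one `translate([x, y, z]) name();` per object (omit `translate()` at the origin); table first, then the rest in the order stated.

table();
translate([166, 289, 712]) picture_frame();
translate([240, -383, 0]) stool();
translate([240, 647, 0]) stool();
translate([-353, 132, 0]) stool();
translate([833, 132, 0]) stool();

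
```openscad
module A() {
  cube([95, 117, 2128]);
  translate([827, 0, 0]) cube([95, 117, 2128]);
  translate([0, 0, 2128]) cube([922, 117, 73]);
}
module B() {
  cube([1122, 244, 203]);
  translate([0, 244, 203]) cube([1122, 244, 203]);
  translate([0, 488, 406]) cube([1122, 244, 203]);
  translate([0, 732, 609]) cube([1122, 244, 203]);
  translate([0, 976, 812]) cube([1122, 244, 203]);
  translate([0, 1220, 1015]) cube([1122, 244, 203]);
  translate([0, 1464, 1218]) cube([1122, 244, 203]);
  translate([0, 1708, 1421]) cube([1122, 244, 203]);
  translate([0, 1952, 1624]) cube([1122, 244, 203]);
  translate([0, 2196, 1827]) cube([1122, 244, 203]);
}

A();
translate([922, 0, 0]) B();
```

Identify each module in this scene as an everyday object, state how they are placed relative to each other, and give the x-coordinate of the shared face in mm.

The door frame's +x face and the staircase's −x face are both at x = 922 mm.

A is a door frame. B is a staircase. The staircase is against the door frame's +x side, with their −y faces flush. The x-coordinate of the shared face is 922 mm.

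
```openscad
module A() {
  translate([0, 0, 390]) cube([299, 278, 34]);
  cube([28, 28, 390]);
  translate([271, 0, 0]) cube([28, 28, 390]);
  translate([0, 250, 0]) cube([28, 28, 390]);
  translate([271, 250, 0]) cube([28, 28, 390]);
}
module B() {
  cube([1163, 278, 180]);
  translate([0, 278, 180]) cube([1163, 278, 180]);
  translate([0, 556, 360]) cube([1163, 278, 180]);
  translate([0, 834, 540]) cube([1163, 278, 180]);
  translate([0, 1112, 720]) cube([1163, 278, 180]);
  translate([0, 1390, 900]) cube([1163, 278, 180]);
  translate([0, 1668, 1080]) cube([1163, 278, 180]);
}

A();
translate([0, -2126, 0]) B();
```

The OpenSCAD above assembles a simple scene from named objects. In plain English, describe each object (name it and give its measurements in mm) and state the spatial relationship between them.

A is a four-legged stool. The seat is a 299×278×34 mm slab whose top surface is at z = 424 mm; four square legs, each 28×28 mm in cross-section, run from the floor (z = 0) to the underside of the seat, each flush with a corner of the seat.

B is a run of 7 identical solid stair steps. Each tread is 1163×278 mm and each step block is 180 mm high. Step 1 rests on the floor; step k is offset from step 1 by (k−1)×278 mm in y and (k−1)×180 mm in z.

The staircase is on the floor beside the stool on its −y side.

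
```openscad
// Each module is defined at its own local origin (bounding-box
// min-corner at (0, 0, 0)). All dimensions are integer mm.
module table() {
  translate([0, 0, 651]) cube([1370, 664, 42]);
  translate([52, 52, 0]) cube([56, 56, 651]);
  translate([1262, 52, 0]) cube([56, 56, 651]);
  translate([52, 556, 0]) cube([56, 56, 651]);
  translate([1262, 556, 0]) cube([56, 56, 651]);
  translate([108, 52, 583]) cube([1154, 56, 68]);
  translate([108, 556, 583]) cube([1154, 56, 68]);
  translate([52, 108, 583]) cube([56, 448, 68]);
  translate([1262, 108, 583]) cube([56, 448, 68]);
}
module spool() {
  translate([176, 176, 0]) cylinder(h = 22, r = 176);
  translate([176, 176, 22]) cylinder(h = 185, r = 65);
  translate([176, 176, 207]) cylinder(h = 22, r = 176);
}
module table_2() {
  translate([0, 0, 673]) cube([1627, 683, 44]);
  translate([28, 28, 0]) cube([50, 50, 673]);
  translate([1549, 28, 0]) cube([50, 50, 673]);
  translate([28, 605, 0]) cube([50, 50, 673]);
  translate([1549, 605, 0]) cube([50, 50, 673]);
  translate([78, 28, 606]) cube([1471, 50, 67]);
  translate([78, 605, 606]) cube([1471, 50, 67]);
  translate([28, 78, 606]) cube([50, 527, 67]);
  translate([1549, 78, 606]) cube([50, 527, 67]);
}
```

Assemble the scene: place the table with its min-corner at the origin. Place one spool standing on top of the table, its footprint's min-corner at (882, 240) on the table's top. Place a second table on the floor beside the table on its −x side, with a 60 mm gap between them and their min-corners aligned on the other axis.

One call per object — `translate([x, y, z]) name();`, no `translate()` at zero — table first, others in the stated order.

table();
translate([882, 240, 693]) spool();
translate([-1687, 0, 0]) table_2();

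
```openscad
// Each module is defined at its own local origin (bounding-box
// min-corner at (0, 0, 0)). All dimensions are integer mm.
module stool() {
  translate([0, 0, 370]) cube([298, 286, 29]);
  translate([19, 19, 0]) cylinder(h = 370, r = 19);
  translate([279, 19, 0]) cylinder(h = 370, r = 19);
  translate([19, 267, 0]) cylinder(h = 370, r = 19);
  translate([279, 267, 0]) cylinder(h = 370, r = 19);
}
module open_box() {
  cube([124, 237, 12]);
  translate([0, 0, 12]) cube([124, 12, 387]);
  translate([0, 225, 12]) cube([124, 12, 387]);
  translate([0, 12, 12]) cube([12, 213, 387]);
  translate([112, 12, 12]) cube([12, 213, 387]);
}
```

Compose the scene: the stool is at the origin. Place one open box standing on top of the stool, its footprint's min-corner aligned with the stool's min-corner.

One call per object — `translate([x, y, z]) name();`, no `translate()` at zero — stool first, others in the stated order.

stool();
translate([0, 0, 399]) open_box();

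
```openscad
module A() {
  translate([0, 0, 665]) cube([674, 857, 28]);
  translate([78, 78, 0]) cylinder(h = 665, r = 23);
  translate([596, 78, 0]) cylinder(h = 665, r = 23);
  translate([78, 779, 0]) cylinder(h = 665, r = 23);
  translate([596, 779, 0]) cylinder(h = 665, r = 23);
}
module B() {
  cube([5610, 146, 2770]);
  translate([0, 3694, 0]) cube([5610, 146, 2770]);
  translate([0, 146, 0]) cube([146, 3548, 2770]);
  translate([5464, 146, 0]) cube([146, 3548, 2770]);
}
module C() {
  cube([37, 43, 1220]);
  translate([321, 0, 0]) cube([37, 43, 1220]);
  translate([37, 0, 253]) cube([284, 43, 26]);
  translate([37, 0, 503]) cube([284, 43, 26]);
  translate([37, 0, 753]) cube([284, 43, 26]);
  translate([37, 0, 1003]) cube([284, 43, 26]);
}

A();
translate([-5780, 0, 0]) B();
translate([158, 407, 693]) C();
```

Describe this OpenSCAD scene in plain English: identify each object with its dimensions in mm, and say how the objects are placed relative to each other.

A is a table with a 674×857 mm rectangular top, 28 mm thick, top surface at z = 693 mm, supported by four round legs of 46 mm diameter, each leg's bounding box inset 55 mm from the nearest pair of top edges, running from the floor.

B is a box-shaped house frame (walls only): outside footprint 5610×3840 mm, wall height 2770 mm, wall thickness 146 mm. The two y-facing walls run the full x-width; the two x-facing walls fit between the inner faces of the y-facing walls.

C is a straight ladder. Two 37×43 mm vertical rails, 1220 mm tall, stand 358 mm apart (outside-to-outside) with their front faces coplanar on the −y side. 4 rungs, each 43 mm deep and 26 mm tall, span between the inner faces of the rails, front faces flush with the rails. The lowest rung's underside is at z = 253 mm and rungs are spaced 250 mm apart (underside to underside).

The house frame is on the floor beside the table on its −x side. The ladder is on top of the table, centred.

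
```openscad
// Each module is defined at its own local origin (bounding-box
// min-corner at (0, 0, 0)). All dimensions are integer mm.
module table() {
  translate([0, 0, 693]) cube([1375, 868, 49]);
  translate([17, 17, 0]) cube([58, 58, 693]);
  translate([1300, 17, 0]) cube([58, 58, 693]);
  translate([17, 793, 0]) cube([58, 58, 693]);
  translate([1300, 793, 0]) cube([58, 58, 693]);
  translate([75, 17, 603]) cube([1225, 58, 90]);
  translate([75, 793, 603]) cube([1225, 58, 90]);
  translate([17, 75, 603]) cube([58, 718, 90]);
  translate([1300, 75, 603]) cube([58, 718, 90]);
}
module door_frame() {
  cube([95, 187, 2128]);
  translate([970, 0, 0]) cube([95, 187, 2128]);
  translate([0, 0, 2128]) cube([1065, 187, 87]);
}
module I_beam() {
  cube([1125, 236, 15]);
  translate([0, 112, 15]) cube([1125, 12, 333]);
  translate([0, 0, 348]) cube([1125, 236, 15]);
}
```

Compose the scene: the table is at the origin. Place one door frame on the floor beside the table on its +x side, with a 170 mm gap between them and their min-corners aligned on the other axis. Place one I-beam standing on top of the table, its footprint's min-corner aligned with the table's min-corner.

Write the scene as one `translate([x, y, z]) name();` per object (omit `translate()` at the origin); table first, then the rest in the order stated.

table();
translate([1545, 0, 0]) door_frame();
translate([0, 0, 742]) I_beam();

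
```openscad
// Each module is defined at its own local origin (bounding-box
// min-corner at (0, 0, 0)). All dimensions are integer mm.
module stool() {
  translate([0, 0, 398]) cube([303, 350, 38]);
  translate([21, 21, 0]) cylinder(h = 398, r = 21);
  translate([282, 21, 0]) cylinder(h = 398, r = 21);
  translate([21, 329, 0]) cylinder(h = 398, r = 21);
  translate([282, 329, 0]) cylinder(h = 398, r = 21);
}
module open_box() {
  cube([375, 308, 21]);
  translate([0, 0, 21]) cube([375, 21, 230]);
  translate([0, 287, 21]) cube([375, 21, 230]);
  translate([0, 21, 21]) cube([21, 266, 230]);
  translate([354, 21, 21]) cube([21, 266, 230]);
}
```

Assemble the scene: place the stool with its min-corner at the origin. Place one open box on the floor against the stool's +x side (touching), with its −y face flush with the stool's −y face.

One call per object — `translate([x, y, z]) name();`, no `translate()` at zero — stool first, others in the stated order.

stool();
translate([303, 0, 0]) open_box();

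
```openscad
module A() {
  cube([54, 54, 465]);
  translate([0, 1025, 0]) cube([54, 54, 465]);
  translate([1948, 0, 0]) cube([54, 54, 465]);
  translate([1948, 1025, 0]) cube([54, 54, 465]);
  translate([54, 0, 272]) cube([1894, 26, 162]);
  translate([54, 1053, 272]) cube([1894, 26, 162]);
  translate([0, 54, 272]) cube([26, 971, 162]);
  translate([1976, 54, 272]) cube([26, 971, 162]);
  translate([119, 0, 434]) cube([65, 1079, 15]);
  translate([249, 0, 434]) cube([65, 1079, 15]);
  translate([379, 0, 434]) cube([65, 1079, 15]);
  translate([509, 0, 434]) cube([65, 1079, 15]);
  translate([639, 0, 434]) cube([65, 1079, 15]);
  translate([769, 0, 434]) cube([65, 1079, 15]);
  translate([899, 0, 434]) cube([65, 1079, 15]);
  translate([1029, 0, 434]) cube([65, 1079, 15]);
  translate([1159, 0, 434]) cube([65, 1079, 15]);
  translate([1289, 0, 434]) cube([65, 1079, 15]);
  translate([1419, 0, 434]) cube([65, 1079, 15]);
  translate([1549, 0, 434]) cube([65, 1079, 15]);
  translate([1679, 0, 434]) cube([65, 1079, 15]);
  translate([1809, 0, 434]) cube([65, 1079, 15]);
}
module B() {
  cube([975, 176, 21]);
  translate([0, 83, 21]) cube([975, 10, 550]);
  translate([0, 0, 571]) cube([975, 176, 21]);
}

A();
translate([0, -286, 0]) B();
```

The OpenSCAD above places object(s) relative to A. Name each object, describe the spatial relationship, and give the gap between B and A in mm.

The I-beam's nearest face is 110 mm from the bed frame's −y face.

A is a bed frame. B is an I-beam. The I-beam is on the floor beside the bed frame on its −y side. The gap between the I-beam and the bed frame is 110 mm.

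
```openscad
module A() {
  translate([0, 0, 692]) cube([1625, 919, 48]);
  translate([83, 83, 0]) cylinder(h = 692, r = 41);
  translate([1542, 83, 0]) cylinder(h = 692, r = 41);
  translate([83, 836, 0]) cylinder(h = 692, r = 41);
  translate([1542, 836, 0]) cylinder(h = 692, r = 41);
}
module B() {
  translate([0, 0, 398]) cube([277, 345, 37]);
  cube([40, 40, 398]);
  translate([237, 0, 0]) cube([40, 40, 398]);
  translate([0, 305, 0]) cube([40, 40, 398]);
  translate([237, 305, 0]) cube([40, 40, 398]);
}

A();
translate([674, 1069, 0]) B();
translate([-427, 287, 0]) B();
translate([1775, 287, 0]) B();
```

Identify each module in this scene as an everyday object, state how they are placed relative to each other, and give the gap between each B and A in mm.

Each stool's nearest face is 150 mm from the table's bounding box.

A is a table. B is a stool. Three stools sit around the table at the +y, −x, +x sides. The gap between each stool and the table is 150 mm.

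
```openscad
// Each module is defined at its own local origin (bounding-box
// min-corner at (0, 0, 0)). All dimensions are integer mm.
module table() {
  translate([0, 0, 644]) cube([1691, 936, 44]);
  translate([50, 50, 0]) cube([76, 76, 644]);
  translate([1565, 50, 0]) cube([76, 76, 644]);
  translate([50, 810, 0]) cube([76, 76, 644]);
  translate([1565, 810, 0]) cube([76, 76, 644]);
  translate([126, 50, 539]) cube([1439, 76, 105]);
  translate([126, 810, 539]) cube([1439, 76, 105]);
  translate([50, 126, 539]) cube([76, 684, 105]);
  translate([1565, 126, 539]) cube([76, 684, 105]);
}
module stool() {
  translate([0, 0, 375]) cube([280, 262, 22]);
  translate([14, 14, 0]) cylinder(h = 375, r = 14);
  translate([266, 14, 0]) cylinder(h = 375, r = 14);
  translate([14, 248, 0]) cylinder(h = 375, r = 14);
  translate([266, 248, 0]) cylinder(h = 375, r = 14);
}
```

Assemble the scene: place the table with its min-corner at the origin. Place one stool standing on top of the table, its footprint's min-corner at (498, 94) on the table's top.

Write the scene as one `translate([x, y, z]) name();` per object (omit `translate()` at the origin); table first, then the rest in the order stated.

table();
translate([498, 94, 688]) stool();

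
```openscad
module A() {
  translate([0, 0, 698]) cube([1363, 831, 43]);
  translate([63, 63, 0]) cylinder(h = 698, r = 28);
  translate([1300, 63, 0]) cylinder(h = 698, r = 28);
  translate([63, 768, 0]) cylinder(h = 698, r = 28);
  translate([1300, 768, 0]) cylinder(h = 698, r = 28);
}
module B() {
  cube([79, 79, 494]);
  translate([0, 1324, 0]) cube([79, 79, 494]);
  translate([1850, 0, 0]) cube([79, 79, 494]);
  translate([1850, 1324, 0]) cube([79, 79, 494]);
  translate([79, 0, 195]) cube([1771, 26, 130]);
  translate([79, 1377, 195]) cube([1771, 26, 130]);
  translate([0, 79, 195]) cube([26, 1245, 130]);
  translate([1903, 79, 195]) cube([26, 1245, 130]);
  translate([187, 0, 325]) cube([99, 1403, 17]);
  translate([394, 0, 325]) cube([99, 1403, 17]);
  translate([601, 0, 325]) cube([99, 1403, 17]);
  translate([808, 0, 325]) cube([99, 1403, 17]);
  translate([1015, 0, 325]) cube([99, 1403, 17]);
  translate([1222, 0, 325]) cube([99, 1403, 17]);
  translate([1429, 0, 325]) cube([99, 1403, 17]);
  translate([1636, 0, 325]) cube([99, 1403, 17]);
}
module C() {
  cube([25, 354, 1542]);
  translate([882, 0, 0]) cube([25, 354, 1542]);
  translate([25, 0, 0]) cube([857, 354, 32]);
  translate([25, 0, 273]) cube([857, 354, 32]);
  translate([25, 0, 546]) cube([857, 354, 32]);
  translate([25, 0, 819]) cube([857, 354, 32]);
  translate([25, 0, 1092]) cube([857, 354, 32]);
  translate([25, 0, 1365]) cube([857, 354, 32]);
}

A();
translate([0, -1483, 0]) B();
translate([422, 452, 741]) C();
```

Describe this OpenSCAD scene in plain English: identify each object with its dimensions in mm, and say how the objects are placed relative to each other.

A is a table: top 1363 mm (x) × 831 mm (y), 43 mm thick, upper face at z = 741 mm, on four round legs of 56 mm diameter, each leg's bounding box inset 35 mm from the nearest pair of top edges, running from z = 0 to the bottom of the top.

B is a bed frame 1929 mm long (x) by 1403 mm wide (y). Four 79×79 mm corner posts, 494 mm tall, at the corners of the footprint. Four rails of 26 mm thickness and 130 mm height run between adjacent posts with their undersides at z = 195 mm, their outer faces flush with the outside of the frame (the two x-running rails run between the posts' inner faces; the two y-running rails run between the posts' inner faces). 8 slats, each 99 mm wide (x) and 17 mm thick, lie across the top of the two x-running rails, running the full 1403 mm width of the frame in y; the slats are evenly spaced along x between the inner faces of the end posts with equal gaps (rounded down to the nearest mm) at the −x end and between each pair — any rounding remainder accumulates at the +x end.

C is an open bookshelf. Two side panels, each 25 mm thick, 354 mm deep and 1542 mm tall, stand 907 mm apart (outside-to-outside). Between them sit 6 shelves, each 32 mm thick and 354 mm deep, spanning the full gap between the sides. The bottom shelf rests on the floor (its underside at z = 0) and the clear gap between one shelf's top and the next shelf's underside is 241 mm.

The bed frame is on the floor beside the table on its −y side. The bookshelf is on top of the table.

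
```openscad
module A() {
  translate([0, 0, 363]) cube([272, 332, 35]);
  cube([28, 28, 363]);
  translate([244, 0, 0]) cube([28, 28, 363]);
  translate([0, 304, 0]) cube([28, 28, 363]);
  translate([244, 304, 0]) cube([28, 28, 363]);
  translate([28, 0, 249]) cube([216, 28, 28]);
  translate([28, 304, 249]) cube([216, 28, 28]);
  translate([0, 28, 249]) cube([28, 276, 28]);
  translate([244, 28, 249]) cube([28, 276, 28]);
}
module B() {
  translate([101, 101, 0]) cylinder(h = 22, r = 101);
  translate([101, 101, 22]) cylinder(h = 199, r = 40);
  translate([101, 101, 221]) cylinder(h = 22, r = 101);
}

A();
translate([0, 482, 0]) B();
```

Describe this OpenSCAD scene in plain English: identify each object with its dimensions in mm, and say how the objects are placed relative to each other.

A is a four-legged stool. The seat is 272×332 mm, 35 mm thick, top at z = 398 mm. It stands on four square legs, each 28×28 mm in cross-section, from z = 0 to the seat underside, each flush with a corner of the seat. Four stretchers, 28 mm wide and 28 mm tall, connect adjacent legs with their undersides at z = 249 mm, each running between the inner faces of the legs it joins and aligned with the legs' outer faces on the other axis.

B is a spool: two coaxial disc flanges of radius 101 mm and thickness 22 mm, joined by a core cylinder of radius 40 mm and height 199 mm. The lower flange rests on z = 0 and the three cylinders share a vertical axis.

The spool is on the floor beside the stool on its +y side.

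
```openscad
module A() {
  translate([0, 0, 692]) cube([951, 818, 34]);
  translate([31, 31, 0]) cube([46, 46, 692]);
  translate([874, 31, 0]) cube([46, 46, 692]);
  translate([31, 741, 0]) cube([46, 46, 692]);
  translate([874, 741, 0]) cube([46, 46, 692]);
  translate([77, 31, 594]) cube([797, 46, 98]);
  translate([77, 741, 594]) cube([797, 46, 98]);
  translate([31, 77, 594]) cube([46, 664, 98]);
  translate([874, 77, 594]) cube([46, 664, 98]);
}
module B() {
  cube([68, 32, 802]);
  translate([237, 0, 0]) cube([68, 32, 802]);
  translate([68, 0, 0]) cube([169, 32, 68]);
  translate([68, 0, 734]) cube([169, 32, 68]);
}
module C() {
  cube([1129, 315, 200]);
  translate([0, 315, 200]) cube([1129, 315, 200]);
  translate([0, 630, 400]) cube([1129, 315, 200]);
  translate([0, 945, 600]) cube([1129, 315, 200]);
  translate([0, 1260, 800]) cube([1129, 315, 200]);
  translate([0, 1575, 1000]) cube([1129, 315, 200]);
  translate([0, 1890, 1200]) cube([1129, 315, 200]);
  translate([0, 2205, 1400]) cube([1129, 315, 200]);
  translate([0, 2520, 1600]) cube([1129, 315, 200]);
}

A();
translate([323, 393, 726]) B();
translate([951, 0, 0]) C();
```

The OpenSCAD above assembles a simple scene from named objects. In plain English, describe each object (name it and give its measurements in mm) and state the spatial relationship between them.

A is a rectangular dining table. The top is 951×818×34 mm with its upper surface at z = 726 mm. It stands on four 46×46 mm square legs, each inset 31 mm from the nearest pair of top edges, running from the floor to the underside of the top. Four apron rails, 46 mm thick and 98 mm tall, run between adjacent legs with their top edges flush with the underside of the top and their outer faces flush with the legs' outer faces.

B is a rectangular picture frame lying in the x–z plane (depth along y). The opening is 169 mm wide (x) by 666 mm tall (z), surrounded by a border 68 mm wide on all four sides. The frame is 32 mm deep and is made of two full-height vertical stiles with two horizontal rails fitted between them.

C is a run of 9 identical solid stair steps. Each tread is 1129×315 mm and each step block is 200 mm high. Step 1 rests on the floor; step k is offset from step 1 by (k−1)×315 mm in y and (k−1)×200 mm in z.

The picture frame is on top of the table, centred. The staircase is against the table's +x side, with their −y faces flush.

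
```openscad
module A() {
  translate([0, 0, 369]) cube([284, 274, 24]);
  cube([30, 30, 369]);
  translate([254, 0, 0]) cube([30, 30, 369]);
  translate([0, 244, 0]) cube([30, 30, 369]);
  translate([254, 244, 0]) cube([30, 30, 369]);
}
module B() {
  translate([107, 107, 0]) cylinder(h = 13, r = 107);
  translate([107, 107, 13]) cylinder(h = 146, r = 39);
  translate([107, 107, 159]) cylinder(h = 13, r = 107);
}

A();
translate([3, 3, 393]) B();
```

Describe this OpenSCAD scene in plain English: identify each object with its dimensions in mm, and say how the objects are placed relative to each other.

A is a four-legged stool. The seat is 284×274 mm, 24 mm thick, top at z = 393 mm. It stands on four square legs, each 30×30 mm in cross-section, from z = 0 to the seat underside, each flush with a corner of the seat.

B is a spool: two coaxial disc flanges of radius 107 mm and thickness 13 mm, joined by a core cylinder of radius 39 mm and height 146 mm. The lower flange rests on z = 0 and the three cylinders share a vertical axis.

The spool is on top of the stool.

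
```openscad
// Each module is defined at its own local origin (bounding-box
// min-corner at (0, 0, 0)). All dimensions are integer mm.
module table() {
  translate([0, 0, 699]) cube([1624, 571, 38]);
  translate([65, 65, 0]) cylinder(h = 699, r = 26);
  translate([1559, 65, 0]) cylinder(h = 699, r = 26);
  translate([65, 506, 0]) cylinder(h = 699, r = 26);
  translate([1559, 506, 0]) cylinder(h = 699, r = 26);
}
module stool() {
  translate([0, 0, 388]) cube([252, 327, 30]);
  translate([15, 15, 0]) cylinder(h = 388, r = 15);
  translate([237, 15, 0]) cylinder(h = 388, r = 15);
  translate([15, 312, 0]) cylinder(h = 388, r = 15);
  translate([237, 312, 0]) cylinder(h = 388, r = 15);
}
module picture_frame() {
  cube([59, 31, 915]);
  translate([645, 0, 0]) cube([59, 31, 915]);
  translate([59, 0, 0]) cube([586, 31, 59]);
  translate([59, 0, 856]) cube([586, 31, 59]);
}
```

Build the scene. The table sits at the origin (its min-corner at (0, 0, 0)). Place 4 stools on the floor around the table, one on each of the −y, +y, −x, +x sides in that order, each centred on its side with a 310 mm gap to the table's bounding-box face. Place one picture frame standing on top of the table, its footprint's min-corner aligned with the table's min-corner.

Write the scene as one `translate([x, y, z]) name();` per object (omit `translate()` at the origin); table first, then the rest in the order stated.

table();
translate([686, -637, 0]) stool();
translate([686, 881, 0]) stool();
translate([-562, 122, 0]) stool();
translate([1934, 122, 0]) stool();
translate([0, 0, 737]) picture_frame();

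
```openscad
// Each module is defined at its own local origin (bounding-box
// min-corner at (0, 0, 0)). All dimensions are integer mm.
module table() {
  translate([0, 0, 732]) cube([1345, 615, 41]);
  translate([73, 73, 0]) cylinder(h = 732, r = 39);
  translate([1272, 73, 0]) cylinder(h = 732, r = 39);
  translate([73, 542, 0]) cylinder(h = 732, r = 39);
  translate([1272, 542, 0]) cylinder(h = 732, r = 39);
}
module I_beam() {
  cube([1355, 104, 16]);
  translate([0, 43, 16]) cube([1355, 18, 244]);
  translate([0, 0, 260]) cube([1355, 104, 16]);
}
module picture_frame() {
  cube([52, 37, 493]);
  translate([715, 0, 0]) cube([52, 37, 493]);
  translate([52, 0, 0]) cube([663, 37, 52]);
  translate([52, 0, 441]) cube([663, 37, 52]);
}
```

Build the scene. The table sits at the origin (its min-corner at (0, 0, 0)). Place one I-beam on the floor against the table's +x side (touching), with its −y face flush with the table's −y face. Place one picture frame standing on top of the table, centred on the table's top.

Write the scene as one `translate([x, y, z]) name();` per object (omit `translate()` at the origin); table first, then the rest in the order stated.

table();
translate([1345, 0, 0]) I_beam();
translate([289, 289, 773]) picture_frame();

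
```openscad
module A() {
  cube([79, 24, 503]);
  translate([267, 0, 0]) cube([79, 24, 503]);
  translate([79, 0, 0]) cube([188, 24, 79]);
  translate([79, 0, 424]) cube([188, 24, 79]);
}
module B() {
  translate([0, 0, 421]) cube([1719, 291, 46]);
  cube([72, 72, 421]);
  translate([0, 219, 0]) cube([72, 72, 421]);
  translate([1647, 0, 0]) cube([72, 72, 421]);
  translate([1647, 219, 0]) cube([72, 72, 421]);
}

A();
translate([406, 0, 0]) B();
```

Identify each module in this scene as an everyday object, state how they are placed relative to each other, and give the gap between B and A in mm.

The bench's nearest face is 60 mm from the picture frame's +x face.

A is a picture frame. B is a bench. The bench is on the floor beside the picture frame on its +x side. The gap between the bench and the picture frame is 60 mm.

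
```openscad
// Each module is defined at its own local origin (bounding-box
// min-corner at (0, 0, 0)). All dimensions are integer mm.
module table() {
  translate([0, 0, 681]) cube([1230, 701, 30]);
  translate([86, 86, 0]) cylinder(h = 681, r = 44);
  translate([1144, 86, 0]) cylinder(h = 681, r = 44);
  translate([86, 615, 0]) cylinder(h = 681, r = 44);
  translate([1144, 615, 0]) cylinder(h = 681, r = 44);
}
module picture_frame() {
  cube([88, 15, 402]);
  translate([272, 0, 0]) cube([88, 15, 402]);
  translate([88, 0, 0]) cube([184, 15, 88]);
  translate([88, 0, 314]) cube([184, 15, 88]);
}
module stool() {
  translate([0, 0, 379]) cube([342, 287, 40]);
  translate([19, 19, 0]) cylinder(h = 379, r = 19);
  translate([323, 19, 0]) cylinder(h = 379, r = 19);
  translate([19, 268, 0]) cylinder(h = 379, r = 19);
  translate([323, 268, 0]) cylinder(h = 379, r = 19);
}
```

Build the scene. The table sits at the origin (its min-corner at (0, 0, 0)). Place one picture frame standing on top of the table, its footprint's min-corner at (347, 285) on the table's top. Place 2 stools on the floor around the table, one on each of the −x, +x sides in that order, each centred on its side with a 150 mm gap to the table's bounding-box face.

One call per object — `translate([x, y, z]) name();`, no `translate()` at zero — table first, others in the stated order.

table();
translate([347, 285, 711]) picture_frame();
translate([-492, 207, 0]) stool();
translate([1380, 207, 0]) stool();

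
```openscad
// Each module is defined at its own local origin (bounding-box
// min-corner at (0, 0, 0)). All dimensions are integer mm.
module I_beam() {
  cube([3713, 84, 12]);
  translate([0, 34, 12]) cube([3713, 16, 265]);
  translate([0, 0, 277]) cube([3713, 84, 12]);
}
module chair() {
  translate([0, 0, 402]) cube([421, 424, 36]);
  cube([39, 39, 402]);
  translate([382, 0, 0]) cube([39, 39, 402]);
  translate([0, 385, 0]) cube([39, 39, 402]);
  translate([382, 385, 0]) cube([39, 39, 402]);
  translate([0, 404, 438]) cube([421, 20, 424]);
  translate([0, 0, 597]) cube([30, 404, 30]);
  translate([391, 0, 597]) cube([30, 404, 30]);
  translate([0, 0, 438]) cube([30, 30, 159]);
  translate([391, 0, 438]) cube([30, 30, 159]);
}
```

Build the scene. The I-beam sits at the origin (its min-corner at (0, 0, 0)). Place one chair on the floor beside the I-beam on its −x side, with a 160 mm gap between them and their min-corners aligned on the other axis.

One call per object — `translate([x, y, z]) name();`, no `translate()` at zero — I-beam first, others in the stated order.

I_beam();
translate([-581, 0, 0]) chair();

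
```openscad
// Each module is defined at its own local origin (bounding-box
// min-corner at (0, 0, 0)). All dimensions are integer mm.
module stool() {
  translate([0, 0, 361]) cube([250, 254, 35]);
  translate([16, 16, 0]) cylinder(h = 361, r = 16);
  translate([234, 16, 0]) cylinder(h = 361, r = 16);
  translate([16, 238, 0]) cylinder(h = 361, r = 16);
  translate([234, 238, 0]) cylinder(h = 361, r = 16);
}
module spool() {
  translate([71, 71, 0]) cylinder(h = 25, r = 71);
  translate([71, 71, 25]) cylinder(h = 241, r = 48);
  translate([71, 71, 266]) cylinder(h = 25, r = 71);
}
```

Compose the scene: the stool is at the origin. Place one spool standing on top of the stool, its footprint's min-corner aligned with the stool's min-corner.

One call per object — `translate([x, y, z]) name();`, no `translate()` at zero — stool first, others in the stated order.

stool();
translate([0, 0, 396]) spool();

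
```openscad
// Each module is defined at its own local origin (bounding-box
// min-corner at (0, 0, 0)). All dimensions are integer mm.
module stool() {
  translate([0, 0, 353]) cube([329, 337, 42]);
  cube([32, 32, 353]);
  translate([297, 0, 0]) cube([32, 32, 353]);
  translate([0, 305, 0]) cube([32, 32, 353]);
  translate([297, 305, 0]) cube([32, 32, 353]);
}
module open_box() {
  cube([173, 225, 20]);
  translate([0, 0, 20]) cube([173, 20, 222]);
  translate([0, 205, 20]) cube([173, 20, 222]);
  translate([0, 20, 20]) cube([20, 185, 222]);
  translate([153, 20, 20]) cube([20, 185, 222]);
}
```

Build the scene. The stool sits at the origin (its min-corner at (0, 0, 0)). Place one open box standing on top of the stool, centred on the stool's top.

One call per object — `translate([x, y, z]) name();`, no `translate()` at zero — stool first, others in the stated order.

stool();
translate([78, 56, 395]) open_box();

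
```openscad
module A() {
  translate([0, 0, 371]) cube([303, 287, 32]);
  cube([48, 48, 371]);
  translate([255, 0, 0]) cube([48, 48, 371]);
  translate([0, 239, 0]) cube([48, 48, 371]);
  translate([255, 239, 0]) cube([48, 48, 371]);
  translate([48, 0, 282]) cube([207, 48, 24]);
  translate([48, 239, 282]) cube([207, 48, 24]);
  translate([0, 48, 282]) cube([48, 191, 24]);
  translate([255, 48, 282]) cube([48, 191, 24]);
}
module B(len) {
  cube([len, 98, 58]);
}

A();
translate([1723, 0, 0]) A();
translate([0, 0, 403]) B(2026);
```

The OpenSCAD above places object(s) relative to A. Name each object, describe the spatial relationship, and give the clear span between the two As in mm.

A is a stool. B is a beam. A beam spans the tops of two stools. The clear span between the two stools is 1420 mm.

Second stool starts at x = 1723; first ends at x = 303; clear span = 1723 − 303 = 1420 mm.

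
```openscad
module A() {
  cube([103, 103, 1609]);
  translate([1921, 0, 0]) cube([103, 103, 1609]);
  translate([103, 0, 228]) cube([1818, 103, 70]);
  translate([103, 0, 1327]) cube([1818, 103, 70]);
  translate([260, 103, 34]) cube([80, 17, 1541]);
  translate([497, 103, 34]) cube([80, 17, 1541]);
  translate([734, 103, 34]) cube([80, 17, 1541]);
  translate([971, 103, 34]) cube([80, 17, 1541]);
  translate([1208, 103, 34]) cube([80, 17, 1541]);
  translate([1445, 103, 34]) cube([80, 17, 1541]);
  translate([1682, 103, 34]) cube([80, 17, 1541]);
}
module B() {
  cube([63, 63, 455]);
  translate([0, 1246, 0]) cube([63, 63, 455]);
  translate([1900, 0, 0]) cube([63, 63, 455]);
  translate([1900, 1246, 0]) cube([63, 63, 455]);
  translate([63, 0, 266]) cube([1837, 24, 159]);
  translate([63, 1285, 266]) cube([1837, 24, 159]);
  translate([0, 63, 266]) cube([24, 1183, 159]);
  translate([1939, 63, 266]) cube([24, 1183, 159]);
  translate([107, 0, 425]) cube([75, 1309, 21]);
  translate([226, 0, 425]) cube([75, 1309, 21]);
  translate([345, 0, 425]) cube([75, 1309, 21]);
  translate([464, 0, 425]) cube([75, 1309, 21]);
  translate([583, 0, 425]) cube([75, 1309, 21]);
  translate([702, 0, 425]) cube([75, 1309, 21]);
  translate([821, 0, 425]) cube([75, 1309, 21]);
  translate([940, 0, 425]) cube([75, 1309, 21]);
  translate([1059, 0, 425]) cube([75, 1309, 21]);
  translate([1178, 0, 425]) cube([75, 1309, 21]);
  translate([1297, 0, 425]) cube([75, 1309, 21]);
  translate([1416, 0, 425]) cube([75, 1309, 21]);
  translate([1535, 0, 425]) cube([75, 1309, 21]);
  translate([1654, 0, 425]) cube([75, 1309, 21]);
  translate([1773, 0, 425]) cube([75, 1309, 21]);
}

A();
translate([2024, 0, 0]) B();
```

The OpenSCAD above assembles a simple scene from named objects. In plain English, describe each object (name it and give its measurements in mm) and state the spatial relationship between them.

A is a fence section. Two 103×103 mm posts, 1609 mm tall, stand on the floor with a clear span of 1818 mm between their inner faces. Two horizontal rails of 103×70 mm section span the gap between the posts with their undersides at z = 228 mm and z = 1327 mm, flush with the posts' −y face. 7 pickets, each 80 mm wide, 17 mm thick and 1541 mm tall, are fixed to the +y face of the rails with their bottoms at z = 34 mm, evenly spaced across the span with equal gaps (rounded down to the nearest mm) at the −x end and between each pair — any rounding remainder accumulates at the +x end.

B is a bed frame 1963 mm long (x) by 1309 mm wide (y). Four 63×63 mm corner posts, 455 mm tall, at the corners of the footprint. Four rails of 24 mm thickness and 159 mm height run between adjacent posts with their undersides at z = 266 mm, their outer faces flush with the outside of the frame (the two x-running rails run between the posts' inner faces; the two y-running rails run between the posts' inner faces). 15 slats, each 75 mm wide (x) and 21 mm thick, lie across the top of the two x-running rails, running the full 1309 mm width of the frame in y; the slats are evenly spaced along x between the inner faces of the end posts with equal gaps (rounded down to the nearest mm) at the −x end and between each pair — any rounding remainder accumulates at the +x end.

The bed frame is against the fence section's +x side, with their −y faces flush.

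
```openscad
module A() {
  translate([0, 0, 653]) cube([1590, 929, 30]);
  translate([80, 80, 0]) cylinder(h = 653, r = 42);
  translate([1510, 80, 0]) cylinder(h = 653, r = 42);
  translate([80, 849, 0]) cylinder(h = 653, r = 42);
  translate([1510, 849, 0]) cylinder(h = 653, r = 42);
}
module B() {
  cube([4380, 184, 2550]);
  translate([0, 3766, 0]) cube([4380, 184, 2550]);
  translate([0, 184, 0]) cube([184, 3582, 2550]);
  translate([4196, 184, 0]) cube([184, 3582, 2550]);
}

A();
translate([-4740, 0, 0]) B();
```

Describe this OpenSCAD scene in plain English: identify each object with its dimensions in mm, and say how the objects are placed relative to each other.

A is a table: top 1590 mm (x) × 929 mm (y), 30 mm thick, upper face at z = 683 mm, on four round legs of 84 mm diameter, each leg's bounding box inset 38 mm from the nearest pair of top edges, running from z = 0 to the bottom of the top.

B is a box-shaped house frame (walls only): outside footprint 4380×3950 mm, wall height 2550 mm, wall thickness 184 mm. The two y-facing walls run the full x-width; the two x-facing walls fit between the inner faces of the y-facing walls.

The house frame is on the floor beside the table on its −x side.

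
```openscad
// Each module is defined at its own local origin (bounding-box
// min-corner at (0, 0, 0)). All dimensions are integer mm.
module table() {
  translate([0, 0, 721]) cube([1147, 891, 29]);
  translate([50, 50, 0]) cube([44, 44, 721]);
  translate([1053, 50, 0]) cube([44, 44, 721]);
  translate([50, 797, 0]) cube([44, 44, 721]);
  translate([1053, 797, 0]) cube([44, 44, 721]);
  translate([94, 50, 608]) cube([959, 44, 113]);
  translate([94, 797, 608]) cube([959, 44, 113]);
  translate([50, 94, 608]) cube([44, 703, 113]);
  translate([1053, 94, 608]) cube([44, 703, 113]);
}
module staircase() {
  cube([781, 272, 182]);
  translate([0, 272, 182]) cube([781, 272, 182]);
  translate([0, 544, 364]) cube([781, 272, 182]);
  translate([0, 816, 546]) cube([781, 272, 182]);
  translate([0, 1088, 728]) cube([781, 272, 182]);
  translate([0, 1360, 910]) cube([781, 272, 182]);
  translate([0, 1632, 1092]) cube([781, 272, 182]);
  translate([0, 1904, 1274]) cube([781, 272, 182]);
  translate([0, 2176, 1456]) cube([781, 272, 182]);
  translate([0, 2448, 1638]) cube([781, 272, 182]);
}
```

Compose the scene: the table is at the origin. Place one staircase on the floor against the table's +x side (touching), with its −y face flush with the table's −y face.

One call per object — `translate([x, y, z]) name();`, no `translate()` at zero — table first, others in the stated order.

table();
translate([1147, 0, 0]) staircase();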